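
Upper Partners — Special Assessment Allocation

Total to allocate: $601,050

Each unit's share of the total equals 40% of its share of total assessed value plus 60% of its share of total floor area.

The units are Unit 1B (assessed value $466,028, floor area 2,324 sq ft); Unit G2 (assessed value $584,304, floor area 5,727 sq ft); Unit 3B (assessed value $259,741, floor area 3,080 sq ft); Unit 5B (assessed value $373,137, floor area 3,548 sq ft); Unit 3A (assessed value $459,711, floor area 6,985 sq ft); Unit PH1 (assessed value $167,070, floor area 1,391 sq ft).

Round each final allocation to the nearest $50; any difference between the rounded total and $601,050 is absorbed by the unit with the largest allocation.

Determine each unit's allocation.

Assessed value total 2,309,991; floor area total 23,055.
Combined weights (40% assessed value + 60% floor area): Unit 1B 0.1412; Unit G2 0.2502; Unit 3B 0.1251; Unit 5B 0.1569; Unit 3A 0.2614; Unit PH1 0.0651.
Raw shares: Unit 1B 84,855.79; Unit G2 150,396.03; Unit 3B 75,211.26; Unit 5B 94,333.86; Unit 3A 157,106.44; Unit PH1 39,146.61.
At nearest $50: Unit 1B $84,850; Unit G2 $150,400; Unit 3B $75,200; Unit 5B $94,350; Unit 3A $157,100; Unit PH1 $39,150. Sum = $601,050.
No rounding difference to absorb.

Unit 1B: $84,850; Unit G2: $150,400; Unit 3B: $75,200; Unit 5B: $94,350; Unit 3A: $157,100; Unit PH1: $39,150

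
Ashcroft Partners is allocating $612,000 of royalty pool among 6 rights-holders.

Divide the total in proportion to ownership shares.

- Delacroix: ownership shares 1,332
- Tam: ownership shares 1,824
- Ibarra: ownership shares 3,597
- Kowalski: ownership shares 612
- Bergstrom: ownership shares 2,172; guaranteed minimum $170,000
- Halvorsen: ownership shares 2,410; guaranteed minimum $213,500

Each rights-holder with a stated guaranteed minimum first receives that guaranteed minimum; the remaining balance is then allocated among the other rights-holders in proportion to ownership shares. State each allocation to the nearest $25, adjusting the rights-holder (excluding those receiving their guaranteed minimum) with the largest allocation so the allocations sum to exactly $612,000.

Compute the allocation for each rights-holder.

Delacroix: $41,325 | Tam: $56,600 | Ibarra: $111,600 | Kowalski: $18,975 | Bergstrom: $170,000 | Halvorsen: $213,500

Fund the minimums — Bergstrom $170,000; Halvorsen $213,500. Remaining pool $228,500.
Remaining pool split over remaining ownership shares 7,365: Delacroix 41,325.46 → $41,325; Tam 56,589.82 → $56,600; Ibarra 111,597.35 → $111,600; Kowalski 18,987.37 → $18,975.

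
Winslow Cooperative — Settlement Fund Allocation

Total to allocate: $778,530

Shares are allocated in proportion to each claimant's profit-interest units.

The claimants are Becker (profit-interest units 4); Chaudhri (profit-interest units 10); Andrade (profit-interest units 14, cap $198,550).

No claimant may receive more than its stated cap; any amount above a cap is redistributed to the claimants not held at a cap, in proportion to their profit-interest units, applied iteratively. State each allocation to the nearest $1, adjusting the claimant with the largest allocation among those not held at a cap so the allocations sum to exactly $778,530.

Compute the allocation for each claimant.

Becker: $165,709 · Chaudhri: $414,271 · Andrade: $198,550

Sum of profit-interest units: 28.
Unconstrained shares: Becker 111,218.57; Chaudhri 278,046.43; Andrade 389,265.00.
Held at cap: Andrade ($198,550); residual $579,980 reallocated over remaining profit-interest units 14.
Shares after redistribution: Becker 165,708.57 → $165,709; Chaudhri 414,271.43 → $414,271.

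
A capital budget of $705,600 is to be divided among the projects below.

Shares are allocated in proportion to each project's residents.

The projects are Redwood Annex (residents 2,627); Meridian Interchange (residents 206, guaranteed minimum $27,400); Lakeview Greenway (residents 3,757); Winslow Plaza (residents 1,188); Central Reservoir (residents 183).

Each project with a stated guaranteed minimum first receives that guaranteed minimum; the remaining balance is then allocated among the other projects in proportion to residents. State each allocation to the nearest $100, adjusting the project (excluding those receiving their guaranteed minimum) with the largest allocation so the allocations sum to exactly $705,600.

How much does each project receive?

Fund the minimums — Meridian Interchange $27,400. Balance $678,200.
Balance split over remaining residents 7,755: Redwood Annex 229,739.70 → $229,700; Lakeview Greenway 328,561.88 → $328,600; Winslow Plaza 103,894.47 → $103,900; Central Reservoir 16,003.95 → $16,000.

Redwood Annex: $229,700 · Meridian Interchange: $27,400 · Lakeview Greenway: $328,600 · Winslow Plaza: $103,900 · Central Reservoir: $16,000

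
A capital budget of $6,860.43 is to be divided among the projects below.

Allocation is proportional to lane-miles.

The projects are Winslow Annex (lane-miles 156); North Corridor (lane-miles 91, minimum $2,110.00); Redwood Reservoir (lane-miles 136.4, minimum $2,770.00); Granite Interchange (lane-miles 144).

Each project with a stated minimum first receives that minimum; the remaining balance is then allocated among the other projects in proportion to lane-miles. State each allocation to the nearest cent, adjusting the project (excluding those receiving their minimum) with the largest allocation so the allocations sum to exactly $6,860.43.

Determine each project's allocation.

Winslow Annex: $1,029.82 · North Corridor: $2,110.00 · Redwood Reservoir: $2,770.00 · Granite Interchange: $950.61

Minimums first: North Corridor $2,110.00; Redwood Reservoir $2,770.00. Remaining pool $1,980.43.
Remaining pool split over remaining lane-miles 300: Winslow Annex 1,029.8236 → $1,029.82; Granite Interchange 950.6064 → $950.61.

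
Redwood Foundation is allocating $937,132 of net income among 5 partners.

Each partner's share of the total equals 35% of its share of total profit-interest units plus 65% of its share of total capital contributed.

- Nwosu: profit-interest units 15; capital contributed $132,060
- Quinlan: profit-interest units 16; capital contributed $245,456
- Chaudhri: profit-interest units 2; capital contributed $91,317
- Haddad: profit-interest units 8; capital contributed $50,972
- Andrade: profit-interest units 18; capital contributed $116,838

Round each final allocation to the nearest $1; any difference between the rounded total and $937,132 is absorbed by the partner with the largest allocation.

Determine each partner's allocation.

Totals — profit-interest units 59, capital contributed 636,643.
Composite weights (35% profit-interest units + 65% capital contributed): Nwosu 0.2238; Quinlan 0.3455; Chaudhri 0.1051; Haddad 0.0995; Andrade 0.2261.
Proportional shares: Nwosu 209,743.00; Quinlan 323,798.79; Chaudhri 98,490.02; Haddad 93,243.73; Andrade 211,856.46.
Rounded to nearest $1: Nwosu $209,743; Quinlan $323,799; Chaudhri $98,490; Haddad $93,244; Andrade $211,856. Sum = $937,132.
Sum already equals the total — no adjustment.

Nwosu: $209,743 | Quinlan: $323,799 | Chaudhri: $98,490 | Haddad: $93,244 | Andrade: $211,856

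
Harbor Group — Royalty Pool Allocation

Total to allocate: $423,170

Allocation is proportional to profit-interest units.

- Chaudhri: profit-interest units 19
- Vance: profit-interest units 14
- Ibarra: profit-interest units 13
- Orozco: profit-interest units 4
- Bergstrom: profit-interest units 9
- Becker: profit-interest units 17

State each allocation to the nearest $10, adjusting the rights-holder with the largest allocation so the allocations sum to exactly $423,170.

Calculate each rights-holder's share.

Chaudhri: $105,800; Vance: $77,950; Ibarra: $72,380; Orozco: $22,270; Bergstrom: $50,110; Becker: $94,660

Combined profit-interest units = 76.
Raw shares: Chaudhri 19/76 × $423,170 = 105,792.50; Vance 14/76 × $423,170 = 77,952.37; Ibarra 13/76 × $423,170 = 72,384.34; Orozco 4/76 × $423,170 = 22,272.11; Bergstrom 9/76 × $423,170 = 50,112.24; Becker 17/76 × $423,170 = 94,656.45.
After rounding ($10): Chaudhri $105,790; Vance $77,950; Ibarra $72,380; Orozco $22,270; Bergstrom $50,110; Becker $94,660. Sum = $423,160.
Difference $423,170 − $423,160 = +$10 applied to largest allocation (Chaudhri): Chaudhri becomes $105,800.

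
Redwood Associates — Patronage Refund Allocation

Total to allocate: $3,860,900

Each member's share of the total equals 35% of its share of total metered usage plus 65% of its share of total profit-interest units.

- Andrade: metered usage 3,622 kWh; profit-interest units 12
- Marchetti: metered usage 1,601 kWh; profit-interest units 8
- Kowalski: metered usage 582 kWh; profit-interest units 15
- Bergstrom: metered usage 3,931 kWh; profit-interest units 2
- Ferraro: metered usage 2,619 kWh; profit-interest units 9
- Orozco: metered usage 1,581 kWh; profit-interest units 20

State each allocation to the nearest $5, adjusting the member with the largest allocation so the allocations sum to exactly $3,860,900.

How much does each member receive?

Metered usage total 13,936; profit-interest units total 66.
Composite weights (35% metered usage + 65% profit-interest units): Andrade 0.2091; Marchetti 0.1190; Kowalski 0.1623; Bergstrom 0.1184; Ferraro 0.1544; Orozco 0.2367.
Unrounded shares: Andrade 807,498.21; Marchetti 459,434.32; Kowalski 626,794.31; Bergstrom 457,220.48; Ferraro 596,169.49; Orozco 913,783.19.
Rounded to nearest $5: Andrade $807,500; Marchetti $459,435; Kowalski $626,795; Bergstrom $457,220; Ferraro $596,170; Orozco $913,785. Sum = $3,860,905.
Difference $3,860,900 − $3,860,905 = −$5 applied to largest allocation (Orozco): Orozco becomes $913,780.

Andrade: $807,500 | Marchetti: $459,435 | Kowalski: $626,795 | Bergstrom: $457,220 | Ferraro: $596,170 | Orozco: $913,780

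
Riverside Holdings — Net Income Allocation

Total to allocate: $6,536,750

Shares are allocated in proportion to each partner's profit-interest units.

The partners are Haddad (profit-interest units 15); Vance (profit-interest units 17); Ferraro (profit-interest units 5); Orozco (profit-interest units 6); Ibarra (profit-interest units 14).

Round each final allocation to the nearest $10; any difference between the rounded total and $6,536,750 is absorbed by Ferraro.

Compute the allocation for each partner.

Haddad: $1,720,200 | Vance: $1,949,560 | Ferraro: $573,390 | Orozco: $688,080 | Ibarra: $1,605,520

Sum of profit-interest units: 57.
Unrounded shares: Haddad 15/57 × $6,536,750 = 1,720,197.37; Vance 17/57 × $6,536,750 = 1,949,557.02; Ferraro 5/57 × $6,536,750 = 573,399.12; Orozco 6/57 × $6,536,750 = 688,078.95; Ibarra 14/57 × $6,536,750 = 1,605,517.54.
After rounding ($10): Haddad $1,720,200; Vance $1,949,560; Ferraro $573,400; Orozco $688,080; Ibarra $1,605,520. Sum = $6,536,760.
Difference $6,536,750 − $6,536,760 = −$10 applied to Ferraro: Ferraro becomes $573,390.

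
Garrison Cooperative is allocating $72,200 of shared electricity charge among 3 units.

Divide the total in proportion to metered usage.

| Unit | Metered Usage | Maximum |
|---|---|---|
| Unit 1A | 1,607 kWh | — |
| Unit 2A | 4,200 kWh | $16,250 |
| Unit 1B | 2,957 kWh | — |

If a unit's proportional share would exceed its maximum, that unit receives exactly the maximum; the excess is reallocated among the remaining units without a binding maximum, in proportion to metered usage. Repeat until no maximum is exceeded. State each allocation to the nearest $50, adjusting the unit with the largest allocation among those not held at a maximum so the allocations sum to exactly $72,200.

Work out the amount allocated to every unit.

Metered usage total: 8,764.
Pro-rata shares before constraints: Unit 1A 13,238.86; Unit 2A 34,600.64; Unit 1B 24,360.50.
Capped: Unit 2A ($16,250); balance $55,950 reallocated over remaining metered usage 4,564.
Remaining shares: Unit 1A 19,700.19 → $19,700; Unit 1B 36,249.81 → $36,250.

Unit 1A: $19,700 | Unit 2A: $16,250 | Unit 1B: $36,250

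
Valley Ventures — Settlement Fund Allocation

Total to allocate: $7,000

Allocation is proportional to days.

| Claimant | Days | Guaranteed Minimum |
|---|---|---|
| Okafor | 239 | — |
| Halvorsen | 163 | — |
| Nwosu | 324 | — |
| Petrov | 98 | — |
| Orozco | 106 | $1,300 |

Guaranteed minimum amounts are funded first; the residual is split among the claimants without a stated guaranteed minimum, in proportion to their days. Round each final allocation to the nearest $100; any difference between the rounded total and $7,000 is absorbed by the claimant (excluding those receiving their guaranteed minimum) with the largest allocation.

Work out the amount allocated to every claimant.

Okafor: $1,700 · Halvorsen: $1,100 · Nwosu: $2,200 · Petrov: $700 · Orozco: $1,300

Minimums first: Orozco $1,300. Balance $5,700.
Balance split over remaining days 824: Okafor 1,653.28 → $1,700; Halvorsen 1,127.55 → $1,100; Nwosu 2,241.26 → $2,200; Petrov 677.91 → $700.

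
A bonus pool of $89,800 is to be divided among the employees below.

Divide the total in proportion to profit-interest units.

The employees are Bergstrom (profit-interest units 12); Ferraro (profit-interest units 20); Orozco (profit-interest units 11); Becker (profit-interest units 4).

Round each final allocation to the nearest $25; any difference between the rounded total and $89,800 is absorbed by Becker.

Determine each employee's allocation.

Bergstrom: $22,925 · Ferraro: $38,225 · Orozco: $21,025 · Becker: $7,625

Combined profit-interest units = 47.
Pro-rata amounts: Bergstrom 12/47 × $89,800 = 22,927.66; Ferraro 20/47 × $89,800 = 38,212.77; Orozco 11/47 × $89,800 = 21,017.02; Becker 4/47 × $89,800 = 7,642.55.
Rounded to nearest $25: Bergstrom $22,925; Ferraro $38,225; Orozco $21,025; Becker $7,650. Sum = $89,825.
Difference $89,800 − $89,825 = −$25 applied to Becker: Becker becomes $7,625.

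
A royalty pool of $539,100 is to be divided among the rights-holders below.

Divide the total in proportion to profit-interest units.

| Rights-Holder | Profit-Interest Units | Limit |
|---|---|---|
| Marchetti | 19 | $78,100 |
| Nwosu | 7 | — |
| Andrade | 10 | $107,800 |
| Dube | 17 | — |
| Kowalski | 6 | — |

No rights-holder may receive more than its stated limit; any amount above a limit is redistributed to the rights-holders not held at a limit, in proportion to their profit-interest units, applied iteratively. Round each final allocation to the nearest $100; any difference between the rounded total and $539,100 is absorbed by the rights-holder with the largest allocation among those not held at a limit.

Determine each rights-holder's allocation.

Total profit-interest units = 59.
Proportional shares (ignoring caps): Marchetti 173,608.47; Nwosu 63,961.02; Andrade 91,372.88; Dube 155,333.90; Kowalski 54,823.73.
Cap binds for Marchetti ($78,100); residual $461,000 reallocated over remaining profit-interest units 40.
Cap binds for Andrade ($107,800); residual $353,200 reallocated over remaining profit-interest units 30.
Shares after redistribution: Nwosu 82,413.33 → $82,400; Dube 200,146.67 → $200,100; Kowalski 70,640.00 → $70,600.
Rounding difference +$100 applied to Dube → $200,200.

Marchetti: $78,100 | Nwosu: $82,400 | Andrade: $107,800 | Dube: $200,200 | Kowalski: $70,600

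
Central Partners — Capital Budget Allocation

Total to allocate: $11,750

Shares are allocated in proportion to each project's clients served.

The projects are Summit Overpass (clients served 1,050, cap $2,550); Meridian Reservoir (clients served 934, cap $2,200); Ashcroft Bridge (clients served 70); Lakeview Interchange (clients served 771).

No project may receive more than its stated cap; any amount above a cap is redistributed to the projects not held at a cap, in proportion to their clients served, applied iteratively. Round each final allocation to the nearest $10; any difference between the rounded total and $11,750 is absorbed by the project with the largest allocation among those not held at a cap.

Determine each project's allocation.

Combined clients served = 2,825.
Pro-rata shares before constraints: Summit Overpass 4,367.26; Meridian Reservoir 3,884.78; Ashcroft Bridge 291.15; Lakeview Interchange 3,206.81.
Held at cap: Summit Overpass ($2,550), Meridian Reservoir ($2,200); residual $7,000 reallocated over remaining clients served 841.
Shares after redistribution: Ashcroft Bridge 582.64 → $580; Lakeview Interchange 6,417.36 → $6,420.

Summit Overpass: $2,550 · Meridian Reservoir: $2,200 · Ashcroft Bridge: $580 · Lakeview Interchange: $6,420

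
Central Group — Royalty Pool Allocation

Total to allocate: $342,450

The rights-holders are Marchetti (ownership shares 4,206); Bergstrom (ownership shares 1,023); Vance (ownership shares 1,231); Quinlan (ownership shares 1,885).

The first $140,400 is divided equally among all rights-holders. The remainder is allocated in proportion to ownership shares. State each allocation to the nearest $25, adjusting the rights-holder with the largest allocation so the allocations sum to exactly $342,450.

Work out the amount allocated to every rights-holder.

First tranche $140,400 split equally: $35,100 each.
Remainder $202,050 by ownership shares (total 8,345): Marchetti 101,836.11 → $101,825; Bergstrom 24,768.98 → $24,775; Vance 29,805.10 → $29,800; Quinlan 45,639.81 → $45,650.
Totals: Marchetti $35,100 + $101,825 = $136,925; Bergstrom $35,100 + $24,775 = $59,875; Vance $35,100 + $29,800 = $64,900; Quinlan $35,100 + $45,650 = $80,750.

Marchetti: $136,925 | Bergstrom: $59,875 | Vance: $64,900 | Quinlan: $80,750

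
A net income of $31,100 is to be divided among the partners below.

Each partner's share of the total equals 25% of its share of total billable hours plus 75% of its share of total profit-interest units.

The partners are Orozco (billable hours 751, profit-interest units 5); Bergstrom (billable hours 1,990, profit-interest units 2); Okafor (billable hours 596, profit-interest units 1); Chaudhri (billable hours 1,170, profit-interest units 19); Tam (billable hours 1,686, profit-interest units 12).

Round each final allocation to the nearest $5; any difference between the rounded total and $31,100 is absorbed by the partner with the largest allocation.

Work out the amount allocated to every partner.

Totals — billable hours 6,193, profit-interest units 39.
Composite weights (25% billable hours + 75% profit-interest units): Orozco 0.1265; Bergstrom 0.1188; Okafor 0.0433; Chaudhri 0.4126; Tam 0.2988.
Raw shares: Orozco 3,933.23; Bergstrom 3,694.50; Okafor 1,346.32; Chaudhri 12,832.34; Tam 9,293.61.
After rounding ($5): Orozco $3,935; Bergstrom $3,695; Okafor $1,345; Chaudhri $12,830; Tam $9,295. Sum = $31,100.
Rounded total matches; no reconciliation needed.

Orozco: $3,935 · Bergstrom: $3,695 · Okafor: $1,345 · Chaudhri: $12,830 · Tam: $9,295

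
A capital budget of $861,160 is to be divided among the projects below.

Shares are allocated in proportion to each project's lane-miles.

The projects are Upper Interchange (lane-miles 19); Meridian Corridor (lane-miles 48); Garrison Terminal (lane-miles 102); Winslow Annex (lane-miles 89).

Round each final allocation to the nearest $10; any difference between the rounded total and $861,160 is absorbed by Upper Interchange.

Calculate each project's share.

Upper Interchange: $63,410 | Meridian Corridor: $160,220 | Garrison Terminal: $340,460 | Winslow Annex: $297,070

Combined lane-miles = 258.
Pro-rata amounts: Upper Interchange 19/258 × $861,160 = 63,418.76; Meridian Corridor 48/258 × $861,160 = 160,215.81; Garrison Terminal 102/258 × $861,160 = 340,458.60; Winslow Annex 89/258 × $861,160 = 297,066.82.
Rounded to nearest $10: Upper Interchange $63,420; Meridian Corridor $160,220; Garrison Terminal $340,460; Winslow Annex $297,070. Sum = $861,170.
Difference $861,160 − $861,170 = −$10 applied to Upper Interchange: Upper Interchange becomes $63,410.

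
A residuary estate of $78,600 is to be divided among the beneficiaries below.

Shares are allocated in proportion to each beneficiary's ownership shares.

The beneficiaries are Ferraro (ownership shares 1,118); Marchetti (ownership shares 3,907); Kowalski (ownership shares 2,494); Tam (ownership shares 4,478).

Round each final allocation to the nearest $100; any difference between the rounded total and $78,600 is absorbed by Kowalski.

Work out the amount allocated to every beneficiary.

Ferraro: $7,300 | Marchetti: $25,600 | Kowalski: $16,400 | Tam: $29,300

Ownership shares total: 11,997.
Pro-rata amounts: Ferraro 1,118/11,997 × $78,600 = 7,324.73; Marchetti 3,907/11,997 × $78,600 = 25,597.25; Kowalski 2,494/11,997 × $78,600 = 16,339.78; Tam 4,478/11,997 × $78,600 = 29,338.23.
At nearest $100: Ferraro $7,300; Marchetti $25,600; Kowalski $16,300; Tam $29,300. Sum = $78,500.
Difference $78,600 − $78,500 = +$100 applied to Kowalski: Kowalski becomes $16,400.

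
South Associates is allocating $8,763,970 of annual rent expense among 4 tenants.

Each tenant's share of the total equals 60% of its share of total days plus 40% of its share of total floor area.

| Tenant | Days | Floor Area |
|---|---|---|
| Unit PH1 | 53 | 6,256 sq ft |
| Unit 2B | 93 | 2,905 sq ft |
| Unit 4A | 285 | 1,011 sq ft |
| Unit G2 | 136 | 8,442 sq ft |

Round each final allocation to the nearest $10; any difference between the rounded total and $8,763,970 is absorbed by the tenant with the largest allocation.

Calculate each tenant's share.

Unit PH1: $1,669,720 · Unit 2B: $1,409,590 · Unit 4A: $2,833,500 · Unit G2: $2,851,160

Totals — days 567, floor area 18,614.
Composite weights (60% days + 40% floor area): Unit PH1 0.1905; Unit 2B 0.1608; Unit 4A 0.3233; Unit G2 0.3253.
Raw shares: Unit PH1 1,669,721.22; Unit 2B 1,409,586.67; Unit 4A 2,833,504.42; Unit G2 2,851,157.68.
Rounded to nearest $10: Unit PH1 $1,669,720; Unit 2B $1,409,590; Unit 4A $2,833,500; Unit G2 $2,851,160. Sum = $8,763,970.
Sum already equals the total — no adjustment.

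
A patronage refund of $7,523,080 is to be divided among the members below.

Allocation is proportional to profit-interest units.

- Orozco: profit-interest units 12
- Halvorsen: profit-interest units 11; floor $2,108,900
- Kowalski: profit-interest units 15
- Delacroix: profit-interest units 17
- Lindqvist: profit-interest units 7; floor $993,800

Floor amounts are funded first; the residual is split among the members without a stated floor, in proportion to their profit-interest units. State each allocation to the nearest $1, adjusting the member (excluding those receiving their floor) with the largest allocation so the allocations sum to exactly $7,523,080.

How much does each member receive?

Minimums first: Halvorsen $2,108,900; Lindqvist $993,800. Balance $4,420,380.
Balance split over remaining profit-interest units 44: Orozco 1,205,558.18 → $1,205,558; Kowalski 1,506,947.73 → $1,506,948; Delacroix 1,707,874.09 → $1,707,874.

Orozco: $1,205,558; Halvorsen: $2,108,900; Kowalski: $1,506,948; Delacroix: $1,707,874; Lindqvist: $993,800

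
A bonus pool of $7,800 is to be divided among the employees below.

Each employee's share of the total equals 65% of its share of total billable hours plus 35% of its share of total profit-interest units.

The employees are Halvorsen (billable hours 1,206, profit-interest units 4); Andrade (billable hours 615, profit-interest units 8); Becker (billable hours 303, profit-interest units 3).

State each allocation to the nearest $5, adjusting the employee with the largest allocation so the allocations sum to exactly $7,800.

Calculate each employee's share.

Totals — billable hours 2,124, profit-interest units 15.
Combined weights (65% billable hours + 35% profit-interest units): Halvorsen 0.4624; Andrade 0.3749; Becker 0.1627.
Pro-rata amounts: Halvorsen 3,606.73; Andrade 2,924.01; Becker 1,269.26.
After rounding ($5): Halvorsen $3,605; Andrade $2,925; Becker $1,270. Sum = $7,800.
Rounded total matches; no reconciliation needed.

Halvorsen: $3,605 | Andrade: $2,925 | Becker: $1,270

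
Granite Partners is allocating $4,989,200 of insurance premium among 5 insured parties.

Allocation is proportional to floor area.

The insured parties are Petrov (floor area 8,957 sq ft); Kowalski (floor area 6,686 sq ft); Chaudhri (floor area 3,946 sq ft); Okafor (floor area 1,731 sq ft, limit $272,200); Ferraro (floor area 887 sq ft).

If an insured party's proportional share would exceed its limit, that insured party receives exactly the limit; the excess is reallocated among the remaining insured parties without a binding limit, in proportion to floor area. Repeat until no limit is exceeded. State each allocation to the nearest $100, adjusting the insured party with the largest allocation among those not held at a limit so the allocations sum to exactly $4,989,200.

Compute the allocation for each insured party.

Total floor area = 22,207.
Unconstrained shares: Petrov 2,012,350.36; Kowalski 1,502,129.56; Chaudhri 886,539.52; Okafor 388,900.13; Ferraro 199,280.43.
Cap binds for Okafor ($272,200); remaining pool $4,717,000 reallocated over remaining floor area 20,476.
Shares after redistribution: Petrov 2,063,399.54 → $2,063,400; Kowalski 1,540,235.50 → $1,540,200; Chaudhri 909,029.20 → $909,000; Ferraro 204,335.76 → $204,300.
Rounding difference +$100 applied to Petrov → $2,063,500.

Petrov: $2,063,500 · Kowalski: $1,540,200 · Chaudhri: $909,000 · Okafor: $272,200 · Ferraro: $204,300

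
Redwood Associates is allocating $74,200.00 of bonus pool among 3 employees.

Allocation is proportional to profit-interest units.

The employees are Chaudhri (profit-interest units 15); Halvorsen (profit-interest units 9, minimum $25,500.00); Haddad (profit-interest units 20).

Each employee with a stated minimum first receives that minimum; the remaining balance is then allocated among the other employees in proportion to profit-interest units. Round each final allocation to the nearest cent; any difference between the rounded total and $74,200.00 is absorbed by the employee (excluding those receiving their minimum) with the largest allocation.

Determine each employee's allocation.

Chaudhri: $20,871.43 | Halvorsen: $25,500.00 | Haddad: $27,828.57

Fund the minimums — Halvorsen $25,500.00. Balance $48,700.00.
Balance split over remaining profit-interest units 35: Chaudhri 20,871.4286 → $20,871.43; Haddad 27,828.5714 → $27,828.57.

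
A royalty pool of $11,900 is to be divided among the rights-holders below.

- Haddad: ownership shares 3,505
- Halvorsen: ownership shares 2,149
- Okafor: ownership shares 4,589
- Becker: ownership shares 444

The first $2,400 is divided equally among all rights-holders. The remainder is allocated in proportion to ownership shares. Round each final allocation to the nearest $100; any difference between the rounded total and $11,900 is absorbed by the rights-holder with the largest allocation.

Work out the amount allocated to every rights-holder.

Haddad: $3,700; Halvorsen: $2,500; Okafor: $4,700; Becker: $1,000

$2,400 shared equally gives $600 per rights-holder.
Remainder $9,500 by ownership shares (total 10,687): Haddad 3,115.70 → $3,100; Halvorsen 1,910.31 → $1,900; Okafor 4,079.30 → $4,100; Becker 394.69 → $400.
Totals: Haddad $600 + $3,100 = $3,700; Halvorsen $600 + $1,900 = $2,500; Okafor $600 + $4,100 = $4,700; Becker $600 + $400 = $1,000.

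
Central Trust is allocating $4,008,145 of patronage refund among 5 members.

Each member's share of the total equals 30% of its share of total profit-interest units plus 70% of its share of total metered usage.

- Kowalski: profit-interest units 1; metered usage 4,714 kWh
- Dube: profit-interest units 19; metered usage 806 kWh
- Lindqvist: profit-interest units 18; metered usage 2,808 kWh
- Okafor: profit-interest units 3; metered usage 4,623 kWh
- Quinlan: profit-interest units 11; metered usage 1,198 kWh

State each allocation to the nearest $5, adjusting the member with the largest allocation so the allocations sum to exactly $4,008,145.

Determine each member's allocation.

Kowalski: $957,895 | Dube: $599,180 | Lindqvist: $973,050 | Okafor: $986,095 | Quinlan: $491,925

Totals — profit-interest units 52, metered usage 14,149.
Composite weights (30% profit-interest units + 70% metered usage): Kowalski 0.2390; Dube 0.1495; Lindqvist 0.2428; Okafor 0.2460; Quinlan 0.1227.
Raw shares: Kowalski 957,895.05; Dube 599,181.58; Lindqvist 973,047.87; Okafor 986,097.87; Quinlan 491,922.62.
Rounded to nearest $5: Kowalski $957,895; Dube $599,180; Lindqvist $973,050; Okafor $986,100; Quinlan $491,925. Sum = $4,008,150.
Difference $4,008,145 − $4,008,150 = −$5 applied to largest allocation (Okafor): Okafor becomes $986,095.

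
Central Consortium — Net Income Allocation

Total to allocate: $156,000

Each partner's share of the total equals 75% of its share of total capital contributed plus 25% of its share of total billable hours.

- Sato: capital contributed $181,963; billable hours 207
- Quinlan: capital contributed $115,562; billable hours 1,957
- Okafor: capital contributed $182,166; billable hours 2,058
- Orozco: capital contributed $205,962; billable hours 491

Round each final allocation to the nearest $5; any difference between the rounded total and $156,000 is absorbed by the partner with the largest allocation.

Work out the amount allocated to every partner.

Sato: $32,765 · Quinlan: $35,915 · Okafor: $48,110 · Orozco: $39,210

Totals — capital contributed 685,653, billable hours 4,713.
Blended shares (75% capital contributed + 25% billable hours): Sato 0.2100; Quinlan 0.2302; Okafor 0.3084; Orozco 0.2513.
Proportional shares: Sato 32,763.13; Quinlan 35,913.67; Okafor 48,114.77; Orozco 39,208.42.
Rounded to nearest $5: Sato $32,765; Quinlan $35,915; Okafor $48,115; Orozco $39,210. Sum = $156,005.
Difference $156,000 − $156,005 = −$5 applied to largest allocation (Okafor): Okafor becomes $48,110.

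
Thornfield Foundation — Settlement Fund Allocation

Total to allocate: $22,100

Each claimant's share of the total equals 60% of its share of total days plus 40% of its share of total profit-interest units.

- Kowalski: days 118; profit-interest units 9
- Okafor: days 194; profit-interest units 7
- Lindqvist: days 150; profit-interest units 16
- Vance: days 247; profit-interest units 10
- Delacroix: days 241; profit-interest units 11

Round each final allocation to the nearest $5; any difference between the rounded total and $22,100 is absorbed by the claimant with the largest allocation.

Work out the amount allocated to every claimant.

Days total 950; profit-interest units total 53.
Blended shares (60% days + 40% profit-interest units): Kowalski 0.1425; Okafor 0.1754; Lindqvist 0.2155; Vance 0.2315; Delacroix 0.2352.
Raw shares: Kowalski 3,148.16; Okafor 3,875.38; Lindqvist 4,762.36; Vance 5,115.52; Delacroix 5,198.57.
After rounding ($5): Kowalski $3,150; Okafor $3,875; Lindqvist $4,760; Vance $5,115; Delacroix $5,200. Sum = $22,100.
Rounded total matches; no reconciliation needed.

Kowalski: $3,150 | Okafor: $3,875 | Lindqvist: $4,760 | Vance: $5,115 | Delacroix: $5,200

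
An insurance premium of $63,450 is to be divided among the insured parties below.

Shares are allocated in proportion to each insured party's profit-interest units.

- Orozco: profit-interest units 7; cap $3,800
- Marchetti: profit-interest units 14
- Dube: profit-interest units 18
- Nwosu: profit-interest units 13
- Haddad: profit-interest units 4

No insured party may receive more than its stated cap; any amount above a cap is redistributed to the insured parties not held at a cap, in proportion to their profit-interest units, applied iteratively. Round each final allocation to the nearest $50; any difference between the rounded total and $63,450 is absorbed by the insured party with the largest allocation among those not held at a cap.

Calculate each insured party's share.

Total profit-interest units = 56.
Unconstrained shares: Orozco 7,931.25; Marchetti 15,862.50; Dube 20,394.64; Nwosu 14,729.46; Haddad 4,532.14.
Cap binds for Orozco ($3,800); balance $59,650 reallocated over remaining profit-interest units 49.
Redistributed shares: Marchetti 17,042.86 → $17,050; Dube 21,912.24 → $21,900; Nwosu 15,825.51 → $15,850; Haddad 4,869.39 → $4,850.

Orozco: $3,800 | Marchetti: $17,050 | Dube: $21,900 | Nwosu: $15,850 | Haddad: $4,850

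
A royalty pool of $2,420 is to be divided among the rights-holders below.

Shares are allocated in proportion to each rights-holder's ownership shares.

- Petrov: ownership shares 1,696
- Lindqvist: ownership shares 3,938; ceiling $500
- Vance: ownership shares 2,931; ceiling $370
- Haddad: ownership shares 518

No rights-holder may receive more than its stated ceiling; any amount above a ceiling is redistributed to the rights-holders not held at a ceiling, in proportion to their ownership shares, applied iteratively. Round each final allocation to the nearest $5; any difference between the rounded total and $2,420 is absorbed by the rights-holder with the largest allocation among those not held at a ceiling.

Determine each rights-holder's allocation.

Total ownership shares = 9,083.
Proportional shares (ignoring caps): Petrov 451.87; Lindqvist 1,049.21; Vance 780.91; Haddad 138.01.
Capped: Lindqvist ($500), Vance ($370); balance $1,550 reallocated over remaining ownership shares 2,214.
Redistributed shares: Petrov 1,187.35 → $1,185; Haddad 362.65 → $365.

Petrov: $1,185 · Lindqvist: $500 · Vance: $370 · Haddad: $365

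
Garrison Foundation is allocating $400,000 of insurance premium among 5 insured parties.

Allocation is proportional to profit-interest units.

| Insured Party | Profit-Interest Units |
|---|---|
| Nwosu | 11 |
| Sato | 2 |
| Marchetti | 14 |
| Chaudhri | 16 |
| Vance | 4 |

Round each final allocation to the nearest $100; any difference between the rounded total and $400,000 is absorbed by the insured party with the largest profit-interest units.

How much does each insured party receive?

Nwosu: $93,600 · Sato: $17,000 · Marchetti: $119,100 · Chaudhri: $136,300 · Vance: $34,000

Profit-interest units total: 47.
Unrounded shares: Nwosu 11/47 × $400,000 = 93,617.02; Sato 2/47 × $400,000 = 17,021.28; Marchetti 14/47 × $400,000 = 119,148.94; Chaudhri 16/47 × $400,000 = 136,170.21; Vance 4/47 × $400,000 = 34,042.55.
Rounded to nearest $100: Nwosu $93,600; Sato $17,000; Marchetti $119,100; Chaudhri $136,200; Vance $34,000. Sum = $399,900.
Difference $400,000 − $399,900 = +$100 applied to largest profit-interest units (Chaudhri): Chaudhri becomes $136,300.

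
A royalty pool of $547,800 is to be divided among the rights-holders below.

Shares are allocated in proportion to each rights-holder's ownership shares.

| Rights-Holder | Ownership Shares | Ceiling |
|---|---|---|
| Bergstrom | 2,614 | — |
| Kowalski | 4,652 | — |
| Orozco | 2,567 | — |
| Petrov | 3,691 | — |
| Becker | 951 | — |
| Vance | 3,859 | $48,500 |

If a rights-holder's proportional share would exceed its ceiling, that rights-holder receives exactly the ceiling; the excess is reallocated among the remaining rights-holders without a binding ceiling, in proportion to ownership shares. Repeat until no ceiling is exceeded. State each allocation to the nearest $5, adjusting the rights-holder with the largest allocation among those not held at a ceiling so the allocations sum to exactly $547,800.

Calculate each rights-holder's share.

Sum of ownership shares: 18,334.
Unconstrained shares: Bergstrom 78,103.48; Kowalski 138,996.71; Orozco 76,699.17; Petrov 110,283.07; Becker 28,414.85; Vance 115,302.73.
Held at cap: Vance ($48,500); balance $499,300 reallocated over remaining ownership shares 14,475.
Remaining shares: Bergstrom 90,167.20 → $90,165; Kowalski 160,465.88 → $160,465; Orozco 88,545.98 → $88,545; Petrov 127,317.19 → $127,315; Becker 32,803.75 → $32,805.
Rounding difference +$5 applied to Kowalski → $160,470.

Bergstrom: $90,165 | Kowalski: $160,470 | Orozco: $88,545 | Petrov: $127,315 | Becker: $32,805 | Vance: $48,500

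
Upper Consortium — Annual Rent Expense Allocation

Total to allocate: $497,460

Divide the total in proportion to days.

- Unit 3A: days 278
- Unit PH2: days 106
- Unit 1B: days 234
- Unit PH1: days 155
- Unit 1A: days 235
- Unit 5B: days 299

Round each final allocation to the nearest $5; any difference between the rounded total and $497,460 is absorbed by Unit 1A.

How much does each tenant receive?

Unit 3A: $105,810 | Unit PH2: $40,345 | Unit 1B: $89,065 | Unit PH1: $58,995 | Unit 1A: $89,440 | Unit 5B: $113,805

Sum of days: 1,307.
Proportional shares: Unit 3A 278/1,307 × $497,460 = 105,810.16; Unit PH2 106/1,307 × $497,460 = 40,344.88; Unit 1B 234/1,307 × $497,460 = 89,063.23; Unit PH1 155/1,307 × $497,460 = 58,994.87; Unit 1A 235/1,307 × $497,460 = 89,443.84; Unit 5B 299/1,307 × $497,460 = 113,803.01.
At nearest $5: Unit 3A $105,810; Unit PH2 $40,345; Unit 1B $89,065; Unit PH1 $58,995; Unit 1A $89,445; Unit 5B $113,805. Sum = $497,465.
Difference $497,460 − $497,465 = −$5 applied to Unit 1A: Unit 1A becomes $89,440.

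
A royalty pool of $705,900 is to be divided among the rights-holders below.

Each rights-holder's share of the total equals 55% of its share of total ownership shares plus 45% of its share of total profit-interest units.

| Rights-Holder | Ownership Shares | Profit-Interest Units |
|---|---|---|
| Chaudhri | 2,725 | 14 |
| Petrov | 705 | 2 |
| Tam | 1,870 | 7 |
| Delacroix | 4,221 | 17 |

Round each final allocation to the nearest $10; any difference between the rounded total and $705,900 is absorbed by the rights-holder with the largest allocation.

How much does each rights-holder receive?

Chaudhri: $222,300 | Petrov: $44,630 | Tam: $131,840 | Delacroix: $307,130

Ownership shares total 9,521; profit-interest units total 40.
Combined weights (55% ownership shares + 45% profit-interest units): Chaudhri 0.3149; Petrov 0.0632; Tam 0.1868; Delacroix 0.4351.
Raw shares: Chaudhri 222,298.63; Petrov 44,631.07; Tam 131,844.03; Delacroix 307,126.28.
At nearest $10: Chaudhri $222,300; Petrov $44,630; Tam $131,840; Delacroix $307,130. Sum = $705,900.
Rounded total matches; no reconciliation needed.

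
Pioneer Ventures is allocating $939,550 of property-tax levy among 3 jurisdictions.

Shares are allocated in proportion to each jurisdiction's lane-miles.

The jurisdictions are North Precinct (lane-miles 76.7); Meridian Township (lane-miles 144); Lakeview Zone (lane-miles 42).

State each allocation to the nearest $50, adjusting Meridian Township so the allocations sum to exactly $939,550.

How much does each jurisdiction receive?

North Precinct: $274,300; Meridian Township: $515,050; Lakeview Zone: $150,200

Total lane-miles = 262.7.
Unrounded shares: North Precinct 76.7/262.7 × $939,550 = 274,318.56; Meridian Township 144/262.7 × $939,550 = 515,017.89; Lakeview Zone 42/262.7 × $939,550 = 150,213.55.
Rounded to nearest $50: North Precinct $274,300; Meridian Township $515,000; Lakeview Zone $150,200. Sum = $939,500.
Difference $939,550 − $939,500 = +$50 applied to Meridian Township: Meridian Township becomes $515,050.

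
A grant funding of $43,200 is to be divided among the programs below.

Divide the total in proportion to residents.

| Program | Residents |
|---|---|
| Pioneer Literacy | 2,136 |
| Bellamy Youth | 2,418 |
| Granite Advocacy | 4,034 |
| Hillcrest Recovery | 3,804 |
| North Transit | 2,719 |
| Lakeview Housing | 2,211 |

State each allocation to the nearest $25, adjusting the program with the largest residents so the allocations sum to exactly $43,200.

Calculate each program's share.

Total residents = 17,322.
Raw shares: Pioneer Literacy 2,136/17,322 × $43,200 = 5,327.05; Bellamy Youth 2,418/17,322 × $43,200 = 6,030.34; Granite Advocacy 4,034/17,322 × $43,200 = 10,060.55; Hillcrest Recovery 3,804/17,322 × $43,200 = 9,486.94; North Transit 2,719/17,322 × $43,200 = 6,781.02; Lakeview Housing 2,211/17,322 × $43,200 = 5,514.10.
After rounding ($25): Pioneer Literacy $5,325; Bellamy Youth $6,025; Granite Advocacy $10,050; Hillcrest Recovery $9,475; North Transit $6,775; Lakeview Housing $5,525. Sum = $43,175.
Difference $43,200 − $43,175 = +$25 applied to largest residents (Granite Advocacy): Granite Advocacy becomes $10,075.

Pioneer Literacy: $5,325 | Bellamy Youth: $6,025 | Granite Advocacy: $10,075 | Hillcrest Recovery: $9,475 | North Transit: $6,775 | Lakeview Housing: $5,525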